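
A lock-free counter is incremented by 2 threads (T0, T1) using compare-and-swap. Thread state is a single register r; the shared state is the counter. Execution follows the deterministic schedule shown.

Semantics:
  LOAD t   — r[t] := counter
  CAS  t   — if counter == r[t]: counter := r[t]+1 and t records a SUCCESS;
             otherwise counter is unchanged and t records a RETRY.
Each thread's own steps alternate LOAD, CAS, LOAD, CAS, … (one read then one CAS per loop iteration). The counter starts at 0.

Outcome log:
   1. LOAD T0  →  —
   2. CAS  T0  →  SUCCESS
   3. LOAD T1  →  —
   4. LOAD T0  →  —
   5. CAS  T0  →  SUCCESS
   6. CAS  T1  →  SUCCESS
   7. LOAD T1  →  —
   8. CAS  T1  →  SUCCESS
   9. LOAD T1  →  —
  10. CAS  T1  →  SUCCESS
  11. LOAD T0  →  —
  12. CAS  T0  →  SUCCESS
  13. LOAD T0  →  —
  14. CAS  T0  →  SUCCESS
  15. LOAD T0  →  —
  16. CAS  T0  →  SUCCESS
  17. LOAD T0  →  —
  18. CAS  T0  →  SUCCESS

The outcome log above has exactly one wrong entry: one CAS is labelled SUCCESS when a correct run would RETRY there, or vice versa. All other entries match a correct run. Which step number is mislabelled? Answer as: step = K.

step = 6

Correct run:
#1 T0 reads 0
#2 T0 CAS(0→1) writes; counter now 1
#3 T1 reads 1
#4 T0 reads 1
#5 T0 CAS(1→2) writes; counter now 2
#6 T1 CAS(1→2) fails; counter now 2
#7 T1 reads 2
#8 T1 CAS(2→3) writes; counter now 3
#9 T1 reads 3
#10 T1 CAS(3→4) writes; counter now 4
#11 T0 reads 4
#12 T0 CAS(4→5) writes; counter now 5
#13 T0 reads 5
#14 T0 CAS(5→6) writes; counter now 6
#15 T0 reads 6
#16 T0 CAS(6→7) writes; counter now 7
#17 T0 reads 7
#18 T0 CAS(7→8) writes; counter now 8
Mismatch at 6.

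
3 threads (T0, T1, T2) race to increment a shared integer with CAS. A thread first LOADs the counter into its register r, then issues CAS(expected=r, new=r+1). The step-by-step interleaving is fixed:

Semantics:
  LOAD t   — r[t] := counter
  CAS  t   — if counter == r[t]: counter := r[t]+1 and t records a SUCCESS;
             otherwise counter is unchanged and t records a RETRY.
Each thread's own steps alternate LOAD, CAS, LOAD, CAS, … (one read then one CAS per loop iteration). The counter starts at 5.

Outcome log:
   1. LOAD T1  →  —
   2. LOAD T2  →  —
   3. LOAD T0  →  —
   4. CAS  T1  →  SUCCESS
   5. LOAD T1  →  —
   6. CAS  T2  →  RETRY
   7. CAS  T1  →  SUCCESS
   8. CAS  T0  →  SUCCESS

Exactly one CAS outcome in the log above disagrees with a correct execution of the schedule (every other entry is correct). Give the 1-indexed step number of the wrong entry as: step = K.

step = 8

Reference trace:
1. LOAD T1 → mem=5 r[T1]=5 [LOAD]
2. LOAD T2 → mem=5 r[T2]=5 [LOAD]
3. LOAD T0 → mem=5 r[T0]=5 [LOAD]
4. CAS T1 → mem=6 r[T1]=5 [OK]
5. LOAD T1 → mem=6 r[T1]=6 [LOAD]
6. CAS T2 → mem=6 r[T2]=5 [RETRY]
7. CAS T1 → mem=7 r[T1]=6 [OK]
8. CAS T0 → mem=7 r[T0]=5 [RETRY]
Mismatch at 8.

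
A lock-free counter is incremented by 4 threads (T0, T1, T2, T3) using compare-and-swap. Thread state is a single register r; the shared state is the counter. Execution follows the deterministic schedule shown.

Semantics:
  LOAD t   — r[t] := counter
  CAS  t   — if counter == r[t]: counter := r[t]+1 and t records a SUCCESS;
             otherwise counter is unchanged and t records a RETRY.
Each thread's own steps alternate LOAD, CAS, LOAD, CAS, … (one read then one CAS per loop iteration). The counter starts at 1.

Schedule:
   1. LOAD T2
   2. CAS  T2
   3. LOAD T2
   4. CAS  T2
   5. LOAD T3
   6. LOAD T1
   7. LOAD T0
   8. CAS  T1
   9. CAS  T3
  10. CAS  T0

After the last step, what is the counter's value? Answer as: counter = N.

counter = 4

   1) LOAD T2:  M=1  r_T2=1
   2) CAS  T2:  M=2  r_T2=1 ✓
   3) LOAD T2:  M=2  r_T2=2
   4) CAS  T2:  M=3  r_T2=2 ✓
   5) LOAD T3:  M=3  r_T3=3
   6) LOAD T1:  M=3  r_T1=3
   7) LOAD T0:  M=3  r_T0=3
   8) CAS  T1:  M=4  r_T1=3 ✓
   9) CAS  T3:  M=4  r_T3=3 ✗
  10) CAS  T0:  M=4  r_T0=3 ✗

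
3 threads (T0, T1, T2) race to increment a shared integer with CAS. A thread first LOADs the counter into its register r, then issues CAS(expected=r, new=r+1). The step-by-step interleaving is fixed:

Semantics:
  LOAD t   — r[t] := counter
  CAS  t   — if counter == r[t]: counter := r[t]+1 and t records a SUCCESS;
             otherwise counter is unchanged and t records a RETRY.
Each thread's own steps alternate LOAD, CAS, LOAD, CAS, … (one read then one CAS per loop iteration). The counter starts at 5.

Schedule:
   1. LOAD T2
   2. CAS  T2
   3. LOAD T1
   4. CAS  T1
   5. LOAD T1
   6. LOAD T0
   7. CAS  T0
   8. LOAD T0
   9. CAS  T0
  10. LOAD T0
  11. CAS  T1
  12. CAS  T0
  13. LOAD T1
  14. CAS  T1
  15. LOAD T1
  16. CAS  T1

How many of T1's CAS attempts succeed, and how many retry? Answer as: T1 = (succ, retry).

T1 = (3, 1)

[1] T2.load  rd  (counter 5, T2.r 5)
[2] T2.cas  hit  (counter 6, T2.r 5)
[3] T1.load  rd  (counter 6, T1.r 6)
[4] T1.cas  hit  (counter 7, T1.r 6)
[5] T1.load  rd  (counter 7, T1.r 7)
[6] T0.load  rd  (counter 7, T0.r 7)
[7] T0.cas  hit  (counter 8, T0.r 7)
[8] T0.load  rd  (counter 8, T0.r 8)
[9] T0.cas  hit  (counter 9, T0.r 8)
[10] T0.load  rd  (counter 9, T0.r 9)
[11] T1.cas  miss  (counter 9, T1.r 7)
[12] T0.cas  hit  (counter 10, T0.r 9)
[13] T1.load  rd  (counter 10, T1.r 10)
[14] T1.cas  hit  (counter 11, T1.r 10)
[15] T1.load  rd  (counter 11, T1.r 11)
[16] T1.cas  hit  (counter 12, T1.r 11)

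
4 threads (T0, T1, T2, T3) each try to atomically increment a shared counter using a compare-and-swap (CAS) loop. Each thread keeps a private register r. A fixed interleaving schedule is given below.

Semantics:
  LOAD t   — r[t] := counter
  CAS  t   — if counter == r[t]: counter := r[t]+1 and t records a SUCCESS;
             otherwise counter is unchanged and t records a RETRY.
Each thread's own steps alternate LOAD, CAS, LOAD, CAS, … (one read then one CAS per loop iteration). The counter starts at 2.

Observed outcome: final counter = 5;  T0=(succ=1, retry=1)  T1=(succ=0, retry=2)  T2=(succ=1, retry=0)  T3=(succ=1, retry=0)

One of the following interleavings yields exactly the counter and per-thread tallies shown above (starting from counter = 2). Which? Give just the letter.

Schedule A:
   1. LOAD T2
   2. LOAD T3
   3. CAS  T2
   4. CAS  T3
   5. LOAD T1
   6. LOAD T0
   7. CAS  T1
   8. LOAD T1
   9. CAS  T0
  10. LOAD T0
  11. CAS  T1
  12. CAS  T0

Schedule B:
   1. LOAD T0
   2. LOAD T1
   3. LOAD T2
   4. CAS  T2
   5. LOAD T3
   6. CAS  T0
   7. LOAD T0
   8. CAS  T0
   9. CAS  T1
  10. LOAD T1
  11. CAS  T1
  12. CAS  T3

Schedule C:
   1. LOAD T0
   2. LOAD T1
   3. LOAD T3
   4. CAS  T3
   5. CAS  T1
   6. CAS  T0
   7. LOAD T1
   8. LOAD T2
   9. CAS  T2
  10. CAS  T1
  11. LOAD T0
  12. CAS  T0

Tracing schedule C:
#1 T0 reads 2
#2 T1 reads 2
#3 T3 reads 2
#4 T3 CAS(2→3) writes; counter now 3
#5 T1 CAS(2→3) fails; counter now 3
#6 T0 CAS(2→3) fails; counter now 3
#7 T1 reads 3
#8 T2 reads 3
#9 T2 CAS(3→4) writes; counter now 4
#10 T1 CAS(3→4) fails; counter now 4
#11 T0 reads 4
#12 T0 CAS(4→5) writes; counter now 5

C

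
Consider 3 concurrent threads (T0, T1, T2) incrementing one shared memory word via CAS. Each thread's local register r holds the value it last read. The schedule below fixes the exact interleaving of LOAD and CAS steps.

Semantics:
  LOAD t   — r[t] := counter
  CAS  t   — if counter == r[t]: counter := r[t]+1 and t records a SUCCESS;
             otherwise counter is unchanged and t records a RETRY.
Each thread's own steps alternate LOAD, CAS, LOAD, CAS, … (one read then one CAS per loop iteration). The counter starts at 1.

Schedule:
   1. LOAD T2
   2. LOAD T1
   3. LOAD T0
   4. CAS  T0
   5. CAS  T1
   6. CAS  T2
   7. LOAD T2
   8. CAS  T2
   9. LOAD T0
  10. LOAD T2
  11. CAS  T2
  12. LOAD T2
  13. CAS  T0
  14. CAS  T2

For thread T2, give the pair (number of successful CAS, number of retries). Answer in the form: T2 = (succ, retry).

T2 = (3, 1)

   1) LOAD T2:  M=1  r_T2=1
   2) LOAD T1:  M=1  r_T1=1
   3) LOAD T0:  M=1  r_T0=1
   4) CAS  T0:  M=2  r_T0=1 ✓
   5) CAS  T1:  M=2  r_T1=1 ✗
   6) CAS  T2:  M=2  r_T2=1 ✗
   7) LOAD T2:  M=2  r_T2=2
   8) CAS  T2:  M=3  r_T2=2 ✓
   9) LOAD T0:  M=3  r_T0=3
  10) LOAD T2:  M=3  r_T2=3
  11) CAS  T2:  M=4  r_T2=3 ✓
  12) LOAD T2:  M=4  r_T2=4
  13) CAS  T0:  M=4  r_T0=3 ✗
  14) CAS  T2:  M=5  r_T2=4 ✓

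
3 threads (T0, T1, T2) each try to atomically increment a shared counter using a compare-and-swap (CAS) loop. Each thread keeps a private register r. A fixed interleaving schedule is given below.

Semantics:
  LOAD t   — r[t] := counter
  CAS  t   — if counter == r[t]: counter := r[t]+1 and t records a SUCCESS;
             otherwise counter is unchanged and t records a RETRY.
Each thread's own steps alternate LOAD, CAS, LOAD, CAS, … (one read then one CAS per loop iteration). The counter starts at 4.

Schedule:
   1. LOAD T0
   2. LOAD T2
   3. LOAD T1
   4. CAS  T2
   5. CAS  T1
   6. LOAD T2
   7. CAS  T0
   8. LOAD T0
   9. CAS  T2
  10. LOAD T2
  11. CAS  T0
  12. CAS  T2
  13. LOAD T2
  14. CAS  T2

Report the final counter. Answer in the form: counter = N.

   1) LOAD T0:  M=4  r_T0=4
   2) LOAD T2:  M=4  r_T2=4
   3) LOAD T1:  M=4  r_T1=4
   4) CAS  T2:  M=5  r_T2=4 ✓
   5) CAS  T1:  M=5  r_T1=4 ✗
   6) LOAD T2:  M=5  r_T2=5
   7) CAS  T0:  M=5  r_T0=4 ✗
   8) LOAD T0:  M=5  r_T0=5
   9) CAS  T2:  M=6  r_T2=5 ✓
  10) LOAD T2:  M=6  r_T2=6
  11) CAS  T0:  M=6  r_T0=5 ✗
  12) CAS  T2:  M=7  r_T2=6 ✓
  13) LOAD T2:  M=7  r_T2=7
  14) CAS  T2:  M=8  r_T2=7 ✓

counter = 8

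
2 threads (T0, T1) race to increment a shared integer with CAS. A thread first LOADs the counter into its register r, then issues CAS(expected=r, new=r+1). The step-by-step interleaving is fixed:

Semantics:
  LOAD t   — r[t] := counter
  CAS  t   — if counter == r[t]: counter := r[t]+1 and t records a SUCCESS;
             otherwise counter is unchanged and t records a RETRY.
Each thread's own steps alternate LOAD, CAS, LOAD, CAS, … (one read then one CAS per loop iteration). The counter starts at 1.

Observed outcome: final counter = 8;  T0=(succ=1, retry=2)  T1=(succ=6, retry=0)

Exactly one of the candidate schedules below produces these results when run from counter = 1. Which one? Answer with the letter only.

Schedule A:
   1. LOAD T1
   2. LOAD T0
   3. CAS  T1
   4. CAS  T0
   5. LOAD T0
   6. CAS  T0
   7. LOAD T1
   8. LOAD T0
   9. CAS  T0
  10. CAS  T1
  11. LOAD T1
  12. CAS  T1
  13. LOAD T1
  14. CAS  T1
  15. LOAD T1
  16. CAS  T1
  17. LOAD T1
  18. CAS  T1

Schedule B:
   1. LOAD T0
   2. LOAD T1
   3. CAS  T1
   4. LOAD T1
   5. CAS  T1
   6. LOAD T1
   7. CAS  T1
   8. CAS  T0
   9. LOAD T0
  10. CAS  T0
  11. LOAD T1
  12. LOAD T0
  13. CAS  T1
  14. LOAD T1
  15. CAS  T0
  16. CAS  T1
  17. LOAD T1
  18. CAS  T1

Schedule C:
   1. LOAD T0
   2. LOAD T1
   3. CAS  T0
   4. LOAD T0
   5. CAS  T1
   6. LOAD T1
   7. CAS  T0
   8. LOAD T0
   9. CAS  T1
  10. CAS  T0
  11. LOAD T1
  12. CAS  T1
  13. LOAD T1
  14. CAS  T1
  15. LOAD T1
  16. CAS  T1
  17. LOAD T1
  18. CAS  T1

B

Tracing schedule B:
1. LOAD T0 → mem=1 r[T0]=1 [LOAD]
2. LOAD T1 → mem=1 r[T1]=1 [LOAD]
3. CAS T1 → mem=2 r[T1]=1 [OK]
4. LOAD T1 → mem=2 r[T1]=2 [LOAD]
5. CAS T1 → mem=3 r[T1]=2 [OK]
6. LOAD T1 → mem=3 r[T1]=3 [LOAD]
7. CAS T1 → mem=4 r[T1]=3 [OK]
8. CAS T0 → mem=4 r[T0]=1 [RETRY]
9. LOAD T0 → mem=4 r[T0]=4 [LOAD]
10. CAS T0 → mem=5 r[T0]=4 [OK]
11. LOAD T1 → mem=5 r[T1]=5 [LOAD]
12. LOAD T0 → mem=5 r[T0]=5 [LOAD]
13. CAS T1 → mem=6 r[T1]=5 [OK]
14. LOAD T1 → mem=6 r[T1]=6 [LOAD]
15. CAS T0 → mem=6 r[T0]=5 [RETRY]
16. CAS T1 → mem=7 r[T1]=6 [OK]
17. LOAD T1 → mem=7 r[T1]=7 [LOAD]
18. CAS T1 → mem=8 r[T1]=7 [OK]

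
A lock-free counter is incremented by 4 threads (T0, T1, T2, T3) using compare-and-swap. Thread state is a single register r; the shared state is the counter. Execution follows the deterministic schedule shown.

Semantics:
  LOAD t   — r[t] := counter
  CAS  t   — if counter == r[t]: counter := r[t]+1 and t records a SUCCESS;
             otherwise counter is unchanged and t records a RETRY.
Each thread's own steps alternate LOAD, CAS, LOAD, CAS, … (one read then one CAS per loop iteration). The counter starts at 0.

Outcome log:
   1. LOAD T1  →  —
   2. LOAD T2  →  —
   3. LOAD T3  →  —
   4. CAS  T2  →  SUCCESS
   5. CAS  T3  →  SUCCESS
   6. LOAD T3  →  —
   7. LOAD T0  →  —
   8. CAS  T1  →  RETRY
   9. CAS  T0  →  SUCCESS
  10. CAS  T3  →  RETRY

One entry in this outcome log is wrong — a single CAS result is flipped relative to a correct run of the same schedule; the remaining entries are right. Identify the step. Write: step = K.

step = 5

Re-executing:
step 1: T1 LOAD ⇒ load; ctr=0 reg=0
step 2: T2 LOAD ⇒ load; ctr=0 reg=0
step 3: T3 LOAD ⇒ load; ctr=0 reg=0
step 4: T2 CAS ⇒ ok; ctr=1 reg=0
step 5: T3 CAS ⇒ retry; ctr=1 reg=0
step 6: T3 LOAD ⇒ load; ctr=1 reg=1
step 7: T0 LOAD ⇒ load; ctr=1 reg=1
step 8: T1 CAS ⇒ retry; ctr=1 reg=0
step 9: T0 CAS ⇒ ok; ctr=2 reg=1
step 10: T3 CAS ⇒ retry; ctr=2 reg=1
Mismatch at 5.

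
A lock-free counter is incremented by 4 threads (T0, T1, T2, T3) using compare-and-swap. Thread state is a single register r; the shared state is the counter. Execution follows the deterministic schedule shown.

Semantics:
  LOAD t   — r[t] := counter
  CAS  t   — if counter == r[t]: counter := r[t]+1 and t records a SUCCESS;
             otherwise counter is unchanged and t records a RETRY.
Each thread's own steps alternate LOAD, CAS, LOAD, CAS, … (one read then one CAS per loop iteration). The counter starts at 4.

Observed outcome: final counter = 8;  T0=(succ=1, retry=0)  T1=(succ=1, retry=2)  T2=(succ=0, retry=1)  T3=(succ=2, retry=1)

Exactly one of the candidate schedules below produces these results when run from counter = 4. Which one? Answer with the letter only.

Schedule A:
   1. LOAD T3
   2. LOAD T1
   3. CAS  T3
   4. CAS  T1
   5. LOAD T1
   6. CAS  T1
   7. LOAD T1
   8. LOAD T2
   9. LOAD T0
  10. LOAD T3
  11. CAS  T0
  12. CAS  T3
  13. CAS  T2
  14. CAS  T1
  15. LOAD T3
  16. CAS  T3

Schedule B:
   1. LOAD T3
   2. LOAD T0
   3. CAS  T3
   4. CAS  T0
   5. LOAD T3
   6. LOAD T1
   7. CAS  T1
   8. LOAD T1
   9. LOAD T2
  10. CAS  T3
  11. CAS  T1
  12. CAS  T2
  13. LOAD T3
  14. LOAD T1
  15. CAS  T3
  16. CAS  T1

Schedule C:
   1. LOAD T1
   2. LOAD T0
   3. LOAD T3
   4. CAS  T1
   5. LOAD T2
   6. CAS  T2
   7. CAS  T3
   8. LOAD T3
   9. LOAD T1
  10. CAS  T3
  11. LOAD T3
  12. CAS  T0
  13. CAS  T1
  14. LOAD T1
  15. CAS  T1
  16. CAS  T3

Simulating candidate A:
1. LOAD T3 → mem=4 r[T3]=4 [LOAD]
2. LOAD T1 → mem=4 r[T1]=4 [LOAD]
3. CAS T3 → mem=5 r[T3]=4 [OK]
4. CAS T1 → mem=5 r[T1]=4 [RETRY]
5. LOAD T1 → mem=5 r[T1]=5 [LOAD]
6. CAS T1 → mem=6 r[T1]=5 [OK]
7. LOAD T1 → mem=6 r[T1]=6 [LOAD]
8. LOAD T2 → mem=6 r[T2]=6 [LOAD]
9. LOAD T0 → mem=6 r[T0]=6 [LOAD]
10. LOAD T3 → mem=6 r[T3]=6 [LOAD]
11. CAS T0 → mem=7 r[T0]=6 [OK]
12. CAS T3 → mem=7 r[T3]=6 [RETRY]
13. CAS T2 → mem=7 r[T2]=6 [RETRY]
14. CAS T1 → mem=7 r[T1]=6 [RETRY]
15. LOAD T3 → mem=7 r[T3]=7 [LOAD]
16. CAS T3 → mem=8 r[T3]=7 [OK]

A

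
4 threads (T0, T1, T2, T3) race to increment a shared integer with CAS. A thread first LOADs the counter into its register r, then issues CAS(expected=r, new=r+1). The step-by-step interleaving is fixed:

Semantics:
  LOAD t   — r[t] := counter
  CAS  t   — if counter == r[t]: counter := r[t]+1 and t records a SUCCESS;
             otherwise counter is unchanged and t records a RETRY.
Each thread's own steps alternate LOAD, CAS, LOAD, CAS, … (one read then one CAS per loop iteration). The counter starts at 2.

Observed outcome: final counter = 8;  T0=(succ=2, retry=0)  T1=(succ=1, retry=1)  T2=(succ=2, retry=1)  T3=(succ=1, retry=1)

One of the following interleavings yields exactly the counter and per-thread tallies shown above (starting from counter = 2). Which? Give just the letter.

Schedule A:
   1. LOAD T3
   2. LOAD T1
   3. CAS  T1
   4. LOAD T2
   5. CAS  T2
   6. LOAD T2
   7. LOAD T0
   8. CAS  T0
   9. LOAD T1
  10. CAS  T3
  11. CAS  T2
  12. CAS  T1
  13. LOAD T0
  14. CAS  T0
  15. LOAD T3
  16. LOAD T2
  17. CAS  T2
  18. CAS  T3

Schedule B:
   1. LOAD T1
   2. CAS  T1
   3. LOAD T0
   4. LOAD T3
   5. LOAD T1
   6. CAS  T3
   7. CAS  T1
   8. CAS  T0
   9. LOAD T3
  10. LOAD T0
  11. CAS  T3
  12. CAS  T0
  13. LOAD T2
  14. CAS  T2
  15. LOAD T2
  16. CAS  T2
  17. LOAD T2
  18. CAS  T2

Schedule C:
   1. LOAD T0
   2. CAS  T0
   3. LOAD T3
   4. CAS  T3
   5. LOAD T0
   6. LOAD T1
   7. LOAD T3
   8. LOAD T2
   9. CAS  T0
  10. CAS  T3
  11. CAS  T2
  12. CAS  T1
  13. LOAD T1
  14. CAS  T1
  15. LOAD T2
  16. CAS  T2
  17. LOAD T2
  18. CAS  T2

C

Simulating candidate C:
   1) LOAD T0:  M=2  r_T0=2
   2) CAS  T0:  M=3  r_T0=2 ✓
   3) LOAD T3:  M=3  r_T3=3
   4) CAS  T3:  M=4  r_T3=3 ✓
   5) LOAD T0:  M=4  r_T0=4
   6) LOAD T1:  M=4  r_T1=4
   7) LOAD T3:  M=4  r_T3=4
   8) LOAD T2:  M=4  r_T2=4
   9) CAS  T0:  M=5  r_T0=4 ✓
  10) CAS  T3:  M=5  r_T3=4 ✗
  11) CAS  T2:  M=5  r_T2=4 ✗
  12) CAS  T1:  M=5  r_T1=4 ✗
  13) LOAD T1:  M=5  r_T1=5
  14) CAS  T1:  M=6  r_T1=5 ✓
  15) LOAD T2:  M=6  r_T2=6
  16) CAS  T2:  M=7  r_T2=6 ✓
  17) LOAD T2:  M=7  r_T2=7
  18) CAS  T2:  M=8  r_T2=7 ✓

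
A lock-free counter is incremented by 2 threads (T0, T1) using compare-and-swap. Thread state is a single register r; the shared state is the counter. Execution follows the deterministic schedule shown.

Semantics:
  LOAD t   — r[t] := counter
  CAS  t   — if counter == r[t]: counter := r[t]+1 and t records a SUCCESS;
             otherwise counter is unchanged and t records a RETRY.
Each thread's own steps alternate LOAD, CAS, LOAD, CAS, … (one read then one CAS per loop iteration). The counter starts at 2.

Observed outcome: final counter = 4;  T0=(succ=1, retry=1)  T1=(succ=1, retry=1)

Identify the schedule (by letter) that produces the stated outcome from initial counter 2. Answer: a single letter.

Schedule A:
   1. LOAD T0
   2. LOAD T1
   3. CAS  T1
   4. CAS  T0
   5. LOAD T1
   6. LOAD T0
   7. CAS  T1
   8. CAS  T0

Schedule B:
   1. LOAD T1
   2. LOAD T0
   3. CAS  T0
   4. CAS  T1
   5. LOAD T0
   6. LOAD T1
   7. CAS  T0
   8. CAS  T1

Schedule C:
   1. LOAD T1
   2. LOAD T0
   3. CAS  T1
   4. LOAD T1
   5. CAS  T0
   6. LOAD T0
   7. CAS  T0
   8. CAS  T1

Simulating candidate C:
T1 LOAD — after: cnt=2, r=2 — load
T0 LOAD — after: cnt=2, r=2 — load
T1 CAS — after: cnt=3, r=2 — ok
T1 LOAD — after: cnt=3, r=3 — load
T0 CAS — after: cnt=3, r=2 — retry
T0 LOAD — after: cnt=3, r=3 — load
T0 CAS — after: cnt=4, r=3 — ok
T1 CAS — after: cnt=4, r=3 — retry

C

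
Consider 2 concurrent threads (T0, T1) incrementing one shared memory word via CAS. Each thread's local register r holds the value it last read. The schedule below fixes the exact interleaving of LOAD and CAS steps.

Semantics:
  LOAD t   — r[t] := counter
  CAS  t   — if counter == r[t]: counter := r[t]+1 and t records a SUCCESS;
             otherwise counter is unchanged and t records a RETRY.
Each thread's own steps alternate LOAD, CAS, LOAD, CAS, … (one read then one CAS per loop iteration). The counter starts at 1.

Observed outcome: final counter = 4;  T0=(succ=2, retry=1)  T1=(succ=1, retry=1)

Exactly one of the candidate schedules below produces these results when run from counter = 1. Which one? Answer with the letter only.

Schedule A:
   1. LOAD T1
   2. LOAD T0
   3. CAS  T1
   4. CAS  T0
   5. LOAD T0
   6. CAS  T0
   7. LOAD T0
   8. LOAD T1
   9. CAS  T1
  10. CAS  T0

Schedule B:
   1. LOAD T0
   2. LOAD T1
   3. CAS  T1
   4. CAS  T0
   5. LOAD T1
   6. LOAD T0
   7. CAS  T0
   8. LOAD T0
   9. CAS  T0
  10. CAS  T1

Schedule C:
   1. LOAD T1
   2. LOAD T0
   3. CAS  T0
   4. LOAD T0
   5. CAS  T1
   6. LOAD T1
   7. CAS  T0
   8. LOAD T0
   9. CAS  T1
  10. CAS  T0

Run B:
step 1: T0 LOAD ⇒ load; ctr=1 reg=1
step 2: T1 LOAD ⇒ load; ctr=1 reg=1
step 3: T1 CAS ⇒ ok; ctr=2 reg=1
step 4: T0 CAS ⇒ retry; ctr=2 reg=1
step 5: T1 LOAD ⇒ load; ctr=2 reg=2
step 6: T0 LOAD ⇒ load; ctr=2 reg=2
step 7: T0 CAS ⇒ ok; ctr=3 reg=2
step 8: T0 LOAD ⇒ load; ctr=3 reg=3
step 9: T0 CAS ⇒ ok; ctr=4 reg=3
step 10: T1 CAS ⇒ retry; ctr=4 reg=2

B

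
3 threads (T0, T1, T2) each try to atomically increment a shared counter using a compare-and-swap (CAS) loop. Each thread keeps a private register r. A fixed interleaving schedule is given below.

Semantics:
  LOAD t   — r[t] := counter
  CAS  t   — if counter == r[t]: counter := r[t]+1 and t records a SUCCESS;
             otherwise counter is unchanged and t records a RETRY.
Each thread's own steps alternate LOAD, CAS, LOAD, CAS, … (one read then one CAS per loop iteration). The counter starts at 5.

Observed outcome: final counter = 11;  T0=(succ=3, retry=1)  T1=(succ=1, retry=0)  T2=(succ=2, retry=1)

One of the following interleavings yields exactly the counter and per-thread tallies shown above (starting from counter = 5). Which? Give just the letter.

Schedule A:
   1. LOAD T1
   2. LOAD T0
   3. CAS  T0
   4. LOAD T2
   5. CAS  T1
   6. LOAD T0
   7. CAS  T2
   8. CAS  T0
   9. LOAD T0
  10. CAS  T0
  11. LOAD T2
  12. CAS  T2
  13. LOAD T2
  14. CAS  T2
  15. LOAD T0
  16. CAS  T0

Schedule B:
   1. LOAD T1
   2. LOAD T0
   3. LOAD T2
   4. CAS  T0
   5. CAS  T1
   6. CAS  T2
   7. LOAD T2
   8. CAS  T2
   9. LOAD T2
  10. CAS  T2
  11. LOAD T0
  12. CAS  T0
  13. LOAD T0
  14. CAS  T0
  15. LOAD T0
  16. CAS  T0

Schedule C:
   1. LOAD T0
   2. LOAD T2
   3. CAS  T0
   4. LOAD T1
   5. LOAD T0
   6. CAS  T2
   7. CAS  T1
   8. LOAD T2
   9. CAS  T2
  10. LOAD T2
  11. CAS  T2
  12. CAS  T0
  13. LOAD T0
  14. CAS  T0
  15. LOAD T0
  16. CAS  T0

Simulating candidate C:
1. LOAD T0 → mem=5 r[T0]=5 [LOAD]
2. LOAD T2 → mem=5 r[T2]=5 [LOAD]
3. CAS T0 → mem=6 r[T0]=5 [OK]
4. LOAD T1 → mem=6 r[T1]=6 [LOAD]
5. LOAD T0 → mem=6 r[T0]=6 [LOAD]
6. CAS T2 → mem=6 r[T2]=5 [RETRY]
7. CAS T1 → mem=7 r[T1]=6 [OK]
8. LOAD T2 → mem=7 r[T2]=7 [LOAD]
9. CAS T2 → mem=8 r[T2]=7 [OK]
10. LOAD T2 → mem=8 r[T2]=8 [LOAD]
11. CAS T2 → mem=9 r[T2]=8 [OK]
12. CAS T0 → mem=9 r[T0]=6 [RETRY]
13. LOAD T0 → mem=9 r[T0]=9 [LOAD]
14. CAS T0 → mem=10 r[T0]=9 [OK]
15. LOAD T0 → mem=10 r[T0]=10 [LOAD]
16. CAS T0 → mem=11 r[T0]=10 [OK]

C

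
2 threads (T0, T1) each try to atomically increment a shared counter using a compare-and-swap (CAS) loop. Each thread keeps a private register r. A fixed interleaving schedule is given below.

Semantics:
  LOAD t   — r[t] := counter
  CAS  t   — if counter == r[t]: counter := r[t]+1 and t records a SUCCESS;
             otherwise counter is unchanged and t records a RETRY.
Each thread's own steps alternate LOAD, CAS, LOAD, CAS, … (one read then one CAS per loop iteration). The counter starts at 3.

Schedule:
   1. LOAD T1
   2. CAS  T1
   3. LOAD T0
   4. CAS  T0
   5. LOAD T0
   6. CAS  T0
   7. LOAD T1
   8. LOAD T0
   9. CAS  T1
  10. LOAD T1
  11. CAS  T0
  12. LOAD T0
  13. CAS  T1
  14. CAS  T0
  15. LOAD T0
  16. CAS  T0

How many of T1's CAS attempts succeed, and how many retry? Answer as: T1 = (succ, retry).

T1 = (3, 0)

step 1: T1 LOAD ⇒ load; ctr=3 reg=3
step 2: T1 CAS ⇒ ok; ctr=4 reg=3
step 3: T0 LOAD ⇒ load; ctr=4 reg=4
step 4: T0 CAS ⇒ ok; ctr=5 reg=4
step 5: T0 LOAD ⇒ load; ctr=5 reg=5
step 6: T0 CAS ⇒ ok; ctr=6 reg=5
step 7: T1 LOAD ⇒ load; ctr=6 reg=6
step 8: T0 LOAD ⇒ load; ctr=6 reg=6
step 9: T1 CAS ⇒ ok; ctr=7 reg=6
step 10: T1 LOAD ⇒ load; ctr=7 reg=7
step 11: T0 CAS ⇒ retry; ctr=7 reg=6
step 12: T0 LOAD ⇒ load; ctr=7 reg=7
step 13: T1 CAS ⇒ ok; ctr=8 reg=7
step 14: T0 CAS ⇒ retry; ctr=8 reg=7
step 15: T0 LOAD ⇒ load; ctr=8 reg=8
step 16: T0 CAS ⇒ ok; ctr=9 reg=8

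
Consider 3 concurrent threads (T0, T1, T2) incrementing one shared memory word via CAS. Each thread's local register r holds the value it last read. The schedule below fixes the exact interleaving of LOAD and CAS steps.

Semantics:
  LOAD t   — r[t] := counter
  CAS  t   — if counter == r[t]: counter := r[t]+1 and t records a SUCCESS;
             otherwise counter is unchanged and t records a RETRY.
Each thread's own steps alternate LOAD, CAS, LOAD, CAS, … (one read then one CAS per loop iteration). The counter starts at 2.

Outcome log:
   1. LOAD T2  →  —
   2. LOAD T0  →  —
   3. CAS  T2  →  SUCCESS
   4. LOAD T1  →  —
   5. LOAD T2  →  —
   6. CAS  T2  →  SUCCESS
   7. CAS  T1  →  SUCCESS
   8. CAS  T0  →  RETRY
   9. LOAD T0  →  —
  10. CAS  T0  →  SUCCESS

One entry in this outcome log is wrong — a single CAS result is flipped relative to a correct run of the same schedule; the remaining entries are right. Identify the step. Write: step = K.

step = 7

Correct run:
[1] T2.load  rd  (counter 2, T2.r 2)
[2] T0.load  rd  (counter 2, T0.r 2)
[3] T2.cas  hit  (counter 3, T2.r 2)
[4] T1.load  rd  (counter 3, T1.r 3)
[5] T2.load  rd  (counter 3, T2.r 3)
[6] T2.cas  hit  (counter 4, T2.r 3)
[7] T1.cas  miss  (counter 4, T1.r 3)
[8] T0.cas  miss  (counter 4, T0.r 2)
[9] T0.load  rd  (counter 4, T0.r 4)
[10] T0.cas  hit  (counter 5, T0.r 4)
Log disagrees first at step 7.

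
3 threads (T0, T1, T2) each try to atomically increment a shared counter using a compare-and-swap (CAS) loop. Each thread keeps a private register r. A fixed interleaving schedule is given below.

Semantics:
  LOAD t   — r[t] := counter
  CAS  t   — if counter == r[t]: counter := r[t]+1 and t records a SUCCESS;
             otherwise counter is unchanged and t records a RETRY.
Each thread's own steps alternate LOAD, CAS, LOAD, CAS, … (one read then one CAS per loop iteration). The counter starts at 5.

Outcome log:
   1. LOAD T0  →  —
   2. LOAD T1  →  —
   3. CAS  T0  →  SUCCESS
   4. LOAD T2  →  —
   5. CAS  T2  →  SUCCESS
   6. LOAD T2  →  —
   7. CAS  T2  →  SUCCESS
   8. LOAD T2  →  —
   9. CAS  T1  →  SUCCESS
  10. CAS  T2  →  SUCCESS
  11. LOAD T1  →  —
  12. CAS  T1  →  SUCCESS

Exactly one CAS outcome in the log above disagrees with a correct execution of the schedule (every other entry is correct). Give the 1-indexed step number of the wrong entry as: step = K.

Correct run:
[1] T0.load  rd  (counter 5, T0.r 5)
[2] T1.load  rd  (counter 5, T1.r 5)
[3] T0.cas  hit  (counter 6, T0.r 5)
[4] T2.load  rd  (counter 6, T2.r 6)
[5] T2.cas  hit  (counter 7, T2.r 6)
[6] T2.load  rd  (counter 7, T2.r 7)
[7] T2.cas  hit  (counter 8, T2.r 7)
[8] T2.load  rd  (counter 8, T2.r 8)
[9] T1.cas  miss  (counter 8, T1.r 5)
[10] T2.cas  hit  (counter 9, T2.r 8)
[11] T1.load  rd  (counter 9, T1.r 9)
[12] T1.cas  hit  (counter 10, T1.r 9)
Mismatch at 9.

step = 9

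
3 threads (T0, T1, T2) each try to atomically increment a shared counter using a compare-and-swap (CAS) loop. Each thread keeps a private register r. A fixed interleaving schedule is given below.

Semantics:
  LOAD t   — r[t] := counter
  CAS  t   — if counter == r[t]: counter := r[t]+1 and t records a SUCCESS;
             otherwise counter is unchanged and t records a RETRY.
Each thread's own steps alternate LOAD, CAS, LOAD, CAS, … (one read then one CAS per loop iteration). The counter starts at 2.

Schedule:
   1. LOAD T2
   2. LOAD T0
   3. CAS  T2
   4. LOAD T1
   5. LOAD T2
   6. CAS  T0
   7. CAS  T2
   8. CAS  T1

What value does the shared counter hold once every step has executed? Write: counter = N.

T2 LOAD — after: cnt=2, r=2 — load
T0 LOAD — after: cnt=2, r=2 — load
T2 CAS — after: cnt=3, r=2 — ok
T1 LOAD — after: cnt=3, r=3 — load
T2 LOAD — after: cnt=3, r=3 — load
T0 CAS — after: cnt=3, r=2 — retry
T2 CAS — after: cnt=4, r=3 — ok
T1 CAS — after: cnt=4, r=3 — retry

counter = 4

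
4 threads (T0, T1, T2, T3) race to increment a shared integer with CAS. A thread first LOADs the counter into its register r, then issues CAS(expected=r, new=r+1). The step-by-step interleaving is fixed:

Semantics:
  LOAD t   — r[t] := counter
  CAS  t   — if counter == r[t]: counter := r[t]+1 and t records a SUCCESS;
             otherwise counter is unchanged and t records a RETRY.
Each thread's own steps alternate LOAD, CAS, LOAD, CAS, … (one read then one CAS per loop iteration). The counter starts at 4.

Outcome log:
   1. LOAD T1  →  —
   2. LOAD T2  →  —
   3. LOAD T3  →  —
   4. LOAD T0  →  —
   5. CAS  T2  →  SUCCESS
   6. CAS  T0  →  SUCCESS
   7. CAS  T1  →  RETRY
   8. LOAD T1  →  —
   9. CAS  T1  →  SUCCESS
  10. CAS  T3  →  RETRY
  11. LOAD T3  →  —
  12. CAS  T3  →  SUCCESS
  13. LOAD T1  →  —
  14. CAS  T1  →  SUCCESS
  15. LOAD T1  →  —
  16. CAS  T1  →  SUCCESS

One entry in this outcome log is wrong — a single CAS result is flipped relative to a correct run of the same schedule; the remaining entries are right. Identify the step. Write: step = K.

step = 6

Correct run:
[1] T1.load  rd  (counter 4, T1.r 4)
[2] T2.load  rd  (counter 4, T2.r 4)
[3] T3.load  rd  (counter 4, T3.r 4)
[4] T0.load  rd  (counter 4, T0.r 4)
[5] T2.cas  hit  (counter 5, T2.r 4)
[6] T0.cas  miss  (counter 5, T0.r 4)
[7] T1.cas  miss  (counter 5, T1.r 4)
[8] T1.load  rd  (counter 5, T1.r 5)
[9] T1.cas  hit  (counter 6, T1.r 5)
[10] T3.cas  miss  (counter 6, T3.r 4)
[11] T3.load  rd  (counter 6, T3.r 6)
[12] T3.cas  hit  (counter 7, T3.r 6)
[13] T1.load  rd  (counter 7, T1.r 7)
[14] T1.cas  hit  (counter 8, T1.r 7)
[15] T1.load  rd  (counter 8, T1.r 8)
[16] T1.cas  hit  (counter 9, T1.r 8)
Log disagrees first at step 6.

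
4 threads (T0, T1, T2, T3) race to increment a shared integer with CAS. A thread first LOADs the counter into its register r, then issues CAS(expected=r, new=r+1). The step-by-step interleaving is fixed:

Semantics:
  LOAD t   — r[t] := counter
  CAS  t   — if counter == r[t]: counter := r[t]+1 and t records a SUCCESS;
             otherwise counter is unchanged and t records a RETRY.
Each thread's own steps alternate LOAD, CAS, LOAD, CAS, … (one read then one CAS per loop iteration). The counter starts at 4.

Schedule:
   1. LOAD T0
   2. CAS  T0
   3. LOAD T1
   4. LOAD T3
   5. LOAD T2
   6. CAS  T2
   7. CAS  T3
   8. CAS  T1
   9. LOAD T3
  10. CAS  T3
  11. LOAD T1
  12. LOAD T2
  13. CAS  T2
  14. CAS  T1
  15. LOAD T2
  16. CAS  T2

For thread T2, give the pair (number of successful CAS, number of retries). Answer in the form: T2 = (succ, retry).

   1) LOAD T0:  M=4  r_T0=4
   2) CAS  T0:  M=5  r_T0=4 ✓
   3) LOAD T1:  M=5  r_T1=5
   4) LOAD T3:  M=5  r_T3=5
   5) LOAD T2:  M=5  r_T2=5
   6) CAS  T2:  M=6  r_T2=5 ✓
   7) CAS  T3:  M=6  r_T3=5 ✗
   8) CAS  T1:  M=6  r_T1=5 ✗
   9) LOAD T3:  M=6  r_T3=6
  10) CAS  T3:  M=7  r_T3=6 ✓
  11) LOAD T1:  M=7  r_T1=7
  12) LOAD T2:  M=7  r_T2=7
  13) CAS  T2:  M=8  r_T2=7 ✓
  14) CAS  T1:  M=8  r_T1=7 ✗
  15) LOAD T2:  M=8  r_T2=8
  16) CAS  T2:  M=9  r_T2=8 ✓

T2 = (3, 0)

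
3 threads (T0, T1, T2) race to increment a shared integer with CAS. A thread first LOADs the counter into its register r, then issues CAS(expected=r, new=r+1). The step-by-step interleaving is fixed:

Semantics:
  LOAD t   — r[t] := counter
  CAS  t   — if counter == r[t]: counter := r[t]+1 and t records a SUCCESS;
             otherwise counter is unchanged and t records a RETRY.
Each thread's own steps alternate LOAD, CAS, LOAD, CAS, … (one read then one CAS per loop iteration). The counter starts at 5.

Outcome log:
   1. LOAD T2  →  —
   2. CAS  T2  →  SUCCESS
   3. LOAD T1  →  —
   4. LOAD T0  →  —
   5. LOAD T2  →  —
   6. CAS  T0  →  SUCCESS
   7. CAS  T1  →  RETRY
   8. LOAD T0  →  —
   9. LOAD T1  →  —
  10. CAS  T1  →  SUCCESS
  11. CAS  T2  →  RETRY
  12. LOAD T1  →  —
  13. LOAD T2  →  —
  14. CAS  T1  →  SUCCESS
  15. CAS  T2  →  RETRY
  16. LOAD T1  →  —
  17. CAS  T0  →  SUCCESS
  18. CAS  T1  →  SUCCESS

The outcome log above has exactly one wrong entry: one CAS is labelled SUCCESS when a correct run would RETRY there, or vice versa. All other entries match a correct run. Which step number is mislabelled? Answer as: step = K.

Re-executing:
#1 T2 reads 5
#2 T2 CAS(5→6) writes; counter now 6
#3 T1 reads 6
#4 T0 reads 6
#5 T2 reads 6
#6 T0 CAS(6→7) writes; counter now 7
#7 T1 CAS(6→7) fails; counter now 7
#8 T0 reads 7
#9 T1 reads 7
#10 T1 CAS(7→8) writes; counter now 8
#11 T2 CAS(6→7) fails; counter now 8
#12 T1 reads 8
#13 T2 reads 8
#14 T1 CAS(8→9) writes; counter now 9
#15 T2 CAS(8→9) fails; counter now 9
#16 T1 reads 9
#17 T0 CAS(7→8) fails; counter now 9
#18 T1 CAS(9→10) writes; counter now 10
Flip is step 17.

step = 17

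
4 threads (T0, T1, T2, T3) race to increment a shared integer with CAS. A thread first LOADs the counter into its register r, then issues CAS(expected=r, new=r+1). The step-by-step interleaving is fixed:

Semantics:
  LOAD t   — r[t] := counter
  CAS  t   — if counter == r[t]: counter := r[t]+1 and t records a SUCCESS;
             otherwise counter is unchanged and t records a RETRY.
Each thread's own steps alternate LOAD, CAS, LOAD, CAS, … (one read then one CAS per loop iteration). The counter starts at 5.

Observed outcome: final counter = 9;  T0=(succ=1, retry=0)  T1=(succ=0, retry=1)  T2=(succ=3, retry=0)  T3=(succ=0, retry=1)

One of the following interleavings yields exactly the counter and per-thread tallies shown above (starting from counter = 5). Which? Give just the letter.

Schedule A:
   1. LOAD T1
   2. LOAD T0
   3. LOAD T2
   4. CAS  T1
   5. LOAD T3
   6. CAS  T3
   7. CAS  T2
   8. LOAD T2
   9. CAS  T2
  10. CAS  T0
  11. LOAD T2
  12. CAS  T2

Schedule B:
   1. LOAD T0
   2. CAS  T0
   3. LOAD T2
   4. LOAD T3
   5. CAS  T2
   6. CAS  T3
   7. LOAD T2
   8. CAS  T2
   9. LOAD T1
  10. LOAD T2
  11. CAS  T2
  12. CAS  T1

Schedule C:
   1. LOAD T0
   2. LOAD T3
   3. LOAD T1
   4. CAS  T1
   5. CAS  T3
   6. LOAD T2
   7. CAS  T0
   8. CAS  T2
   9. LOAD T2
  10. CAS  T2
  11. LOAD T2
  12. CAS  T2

Tracing schedule B:
T0 LOAD — after: cnt=5, r=5 — load
T0 CAS — after: cnt=6, r=5 — ok
T2 LOAD — after: cnt=6, r=6 — load
T3 LOAD — after: cnt=6, r=6 — load
T2 CAS — after: cnt=7, r=6 — ok
T3 CAS — after: cnt=7, r=6 — retry
T2 LOAD — after: cnt=7, r=7 — load
T2 CAS — after: cnt=8, r=7 — ok
T1 LOAD — after: cnt=8, r=8 — load
T2 LOAD — after: cnt=8, r=8 — load
T2 CAS — after: cnt=9, r=8 — ok
T1 CAS — after: cnt=9, r=8 — retry

B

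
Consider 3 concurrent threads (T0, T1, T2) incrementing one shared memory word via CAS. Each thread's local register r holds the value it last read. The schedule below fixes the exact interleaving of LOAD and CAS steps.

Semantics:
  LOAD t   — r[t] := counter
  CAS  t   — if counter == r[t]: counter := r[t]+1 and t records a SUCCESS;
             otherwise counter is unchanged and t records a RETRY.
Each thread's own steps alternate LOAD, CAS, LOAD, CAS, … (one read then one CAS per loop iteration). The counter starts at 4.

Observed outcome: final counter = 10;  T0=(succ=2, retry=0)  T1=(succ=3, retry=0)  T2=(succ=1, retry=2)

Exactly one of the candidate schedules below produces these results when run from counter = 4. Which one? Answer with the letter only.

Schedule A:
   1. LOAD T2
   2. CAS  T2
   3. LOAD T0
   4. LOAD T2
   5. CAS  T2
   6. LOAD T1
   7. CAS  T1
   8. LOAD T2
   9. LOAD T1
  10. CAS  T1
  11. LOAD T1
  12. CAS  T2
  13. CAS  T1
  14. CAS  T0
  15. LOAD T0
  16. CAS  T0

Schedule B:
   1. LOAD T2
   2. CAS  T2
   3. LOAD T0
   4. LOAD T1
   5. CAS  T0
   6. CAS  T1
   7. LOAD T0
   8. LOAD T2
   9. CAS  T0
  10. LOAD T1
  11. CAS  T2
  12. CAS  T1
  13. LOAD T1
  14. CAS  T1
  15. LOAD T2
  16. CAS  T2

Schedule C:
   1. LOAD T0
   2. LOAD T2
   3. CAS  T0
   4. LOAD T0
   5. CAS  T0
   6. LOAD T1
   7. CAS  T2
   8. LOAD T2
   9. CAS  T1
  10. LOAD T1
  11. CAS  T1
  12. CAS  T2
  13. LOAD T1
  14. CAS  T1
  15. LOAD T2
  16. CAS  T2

C

Tracing schedule C:
1. LOAD T0 → mem=4 r[T0]=4 [LOAD]
2. LOAD T2 → mem=4 r[T2]=4 [LOAD]
3. CAS T0 → mem=5 r[T0]=4 [OK]
4. LOAD T0 → mem=5 r[T0]=5 [LOAD]
5. CAS T0 → mem=6 r[T0]=5 [OK]
6. LOAD T1 → mem=6 r[T1]=6 [LOAD]
7. CAS T2 → mem=6 r[T2]=4 [RETRY]
8. LOAD T2 → mem=6 r[T2]=6 [LOAD]
9. CAS T1 → mem=7 r[T1]=6 [OK]
10. LOAD T1 → mem=7 r[T1]=7 [LOAD]
11. CAS T1 → mem=8 r[T1]=7 [OK]
12. CAS T2 → mem=8 r[T2]=6 [RETRY]
13. LOAD T1 → mem=8 r[T1]=8 [LOAD]
14. CAS T1 → mem=9 r[T1]=8 [OK]
15. LOAD T2 → mem=9 r[T2]=9 [LOAD]
16. CAS T2 → mem=10 r[T2]=9 [OK]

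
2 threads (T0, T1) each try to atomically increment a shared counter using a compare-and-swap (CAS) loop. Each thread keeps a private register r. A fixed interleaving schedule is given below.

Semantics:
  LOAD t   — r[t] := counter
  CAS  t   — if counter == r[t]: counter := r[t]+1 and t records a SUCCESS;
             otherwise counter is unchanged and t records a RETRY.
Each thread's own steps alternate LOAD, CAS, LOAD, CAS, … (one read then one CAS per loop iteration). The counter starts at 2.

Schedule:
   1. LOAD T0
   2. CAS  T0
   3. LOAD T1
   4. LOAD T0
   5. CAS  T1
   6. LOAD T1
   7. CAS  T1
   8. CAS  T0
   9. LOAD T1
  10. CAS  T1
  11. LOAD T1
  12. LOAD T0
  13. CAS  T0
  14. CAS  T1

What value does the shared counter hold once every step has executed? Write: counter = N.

counter = 7

step 1: T0 LOAD ⇒ load; ctr=2 reg=2
step 2: T0 CAS ⇒ ok; ctr=3 reg=2
step 3: T1 LOAD ⇒ load; ctr=3 reg=3
step 4: T0 LOAD ⇒ load; ctr=3 reg=3
step 5: T1 CAS ⇒ ok; ctr=4 reg=3
step 6: T1 LOAD ⇒ load; ctr=4 reg=4
step 7: T1 CAS ⇒ ok; ctr=5 reg=4
step 8: T0 CAS ⇒ retry; ctr=5 reg=3
step 9: T1 LOAD ⇒ load; ctr=5 reg=5
step 10: T1 CAS ⇒ ok; ctr=6 reg=5
step 11: T1 LOAD ⇒ load; ctr=6 reg=6
step 12: T0 LOAD ⇒ load; ctr=6 reg=6
step 13: T0 CAS ⇒ ok; ctr=7 reg=6
step 14: T1 CAS ⇒ retry; ctr=7 reg=6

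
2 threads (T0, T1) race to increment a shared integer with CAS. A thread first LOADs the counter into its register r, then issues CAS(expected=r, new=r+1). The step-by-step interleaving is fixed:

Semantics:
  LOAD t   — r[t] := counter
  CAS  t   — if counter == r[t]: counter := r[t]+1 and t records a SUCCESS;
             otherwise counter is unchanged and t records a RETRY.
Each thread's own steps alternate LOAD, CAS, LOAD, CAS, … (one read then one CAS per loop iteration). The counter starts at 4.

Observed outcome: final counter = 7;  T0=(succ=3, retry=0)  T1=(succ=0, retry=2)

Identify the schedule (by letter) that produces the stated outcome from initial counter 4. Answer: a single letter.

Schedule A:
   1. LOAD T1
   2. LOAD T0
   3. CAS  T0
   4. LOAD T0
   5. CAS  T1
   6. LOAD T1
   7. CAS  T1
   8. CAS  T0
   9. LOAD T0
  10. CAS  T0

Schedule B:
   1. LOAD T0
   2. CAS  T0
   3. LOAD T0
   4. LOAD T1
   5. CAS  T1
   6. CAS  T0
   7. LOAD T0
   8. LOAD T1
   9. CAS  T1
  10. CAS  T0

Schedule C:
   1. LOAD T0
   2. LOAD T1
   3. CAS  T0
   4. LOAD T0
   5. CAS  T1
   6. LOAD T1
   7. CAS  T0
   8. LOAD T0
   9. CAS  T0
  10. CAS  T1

Run C:
1. LOAD T0 → mem=4 r[T0]=4 [LOAD]
2. LOAD T1 → mem=4 r[T1]=4 [LOAD]
3. CAS T0 → mem=5 r[T0]=4 [OK]
4. LOAD T0 → mem=5 r[T0]=5 [LOAD]
5. CAS T1 → mem=5 r[T1]=4 [RETRY]
6. LOAD T1 → mem=5 r[T1]=5 [LOAD]
7. CAS T0 → mem=6 r[T0]=5 [OK]
8. LOAD T0 → mem=6 r[T0]=6 [LOAD]
9. CAS T0 → mem=7 r[T0]=6 [OK]
10. CAS T1 → mem=7 r[T1]=5 [RETRY]

C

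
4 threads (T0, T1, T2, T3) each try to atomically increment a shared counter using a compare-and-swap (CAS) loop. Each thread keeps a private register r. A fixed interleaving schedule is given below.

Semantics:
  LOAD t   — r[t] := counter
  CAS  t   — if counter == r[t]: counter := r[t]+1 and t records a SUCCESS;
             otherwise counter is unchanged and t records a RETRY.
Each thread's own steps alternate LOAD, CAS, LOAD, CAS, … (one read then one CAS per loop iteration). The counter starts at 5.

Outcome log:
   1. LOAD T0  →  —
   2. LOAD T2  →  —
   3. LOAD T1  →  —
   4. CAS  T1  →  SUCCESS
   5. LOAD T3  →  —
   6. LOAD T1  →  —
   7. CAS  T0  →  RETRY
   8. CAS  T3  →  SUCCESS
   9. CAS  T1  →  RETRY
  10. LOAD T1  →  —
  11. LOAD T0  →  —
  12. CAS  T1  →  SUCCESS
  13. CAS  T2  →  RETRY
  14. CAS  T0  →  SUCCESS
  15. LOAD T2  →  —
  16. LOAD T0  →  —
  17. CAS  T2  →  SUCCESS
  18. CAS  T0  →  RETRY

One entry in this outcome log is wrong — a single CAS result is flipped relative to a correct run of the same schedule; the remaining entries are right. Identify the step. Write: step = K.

step = 14

Correct run:
T0 LOAD — after: cnt=5, r=5 — load
T2 LOAD — after: cnt=5, r=5 — load
T1 LOAD — after: cnt=5, r=5 — load
T1 CAS — after: cnt=6, r=5 — ok
T3 LOAD — after: cnt=6, r=6 — load
T1 LOAD — after: cnt=6, r=6 — load
T0 CAS — after: cnt=6, r=5 — retry
T3 CAS — after: cnt=7, r=6 — ok
T1 CAS — after: cnt=7, r=6 — retry
T1 LOAD — after: cnt=7, r=7 — load
T0 LOAD — after: cnt=7, r=7 — load
T1 CAS — after: cnt=8, r=7 — ok
T2 CAS — after: cnt=8, r=5 — retry
T0 CAS — after: cnt=8, r=7 — retry
T2 LOAD — after: cnt=8, r=8 — load
T0 LOAD — after: cnt=8, r=8 — load
T2 CAS — after: cnt=9, r=8 — ok
T0 CAS — after: cnt=9, r=8 — retry
Log disagrees first at step 14.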